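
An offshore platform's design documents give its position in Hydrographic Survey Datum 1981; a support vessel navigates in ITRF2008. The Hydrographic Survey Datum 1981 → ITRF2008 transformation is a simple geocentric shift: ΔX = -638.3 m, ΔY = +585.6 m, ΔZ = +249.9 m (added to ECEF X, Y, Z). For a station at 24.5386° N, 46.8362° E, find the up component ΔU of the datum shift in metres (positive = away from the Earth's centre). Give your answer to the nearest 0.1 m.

At φ = 24.5386°, λ = 46.8362°: sin φ = 0.415306, cos φ = 0.909682, sin λ = 0.729401, cos λ = 0.684086.
ΔU = cos φ cos λ·ΔX + cos φ sin λ·ΔY + sin φ·ΔZ = (0.909682)(0.684086)(-638.3) + (0.909682)(0.729401)(585.6) + (0.415306)(249.9) = 95.13 m.

ΔU = 95.1 m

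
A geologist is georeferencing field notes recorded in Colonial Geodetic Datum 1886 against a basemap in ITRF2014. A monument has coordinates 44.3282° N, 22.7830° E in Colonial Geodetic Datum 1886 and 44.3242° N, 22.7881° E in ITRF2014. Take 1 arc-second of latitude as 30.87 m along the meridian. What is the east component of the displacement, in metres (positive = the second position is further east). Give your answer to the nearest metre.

ΔE = 405 m

Δφ = 44.3242° − 44.3282° = -0.0040°; Δλ = 22.7881° − 22.7830° = +0.0051°.
1° of latitude = 3600 × 30.87 = 111132 m.
ΔN = Δφ × 111132 = -444.5 m; ΔE = Δλ × 111132 × cos(44.3282°) = +0.0051 × 111132 × 0.715349 = 405.4 m.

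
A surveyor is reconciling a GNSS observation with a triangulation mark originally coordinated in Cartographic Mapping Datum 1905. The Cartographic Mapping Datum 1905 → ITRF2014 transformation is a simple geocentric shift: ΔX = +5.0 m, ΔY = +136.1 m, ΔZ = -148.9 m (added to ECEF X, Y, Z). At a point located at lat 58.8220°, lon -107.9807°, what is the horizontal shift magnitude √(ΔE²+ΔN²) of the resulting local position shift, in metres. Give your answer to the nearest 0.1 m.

At φ = 58.8220°, λ = -107.9807°: sin φ = 0.855563, cos φ = 0.517699, sin λ = -0.951161, cos λ = -0.308697.
ΔE = −sin λ·ΔX + cos λ·ΔY = −(-0.951161)·(5.0) + (-0.308697)·(136.1) = -37.26 m.
ΔN = −sin φ cos λ·ΔX − sin φ sin λ·ΔY + cos φ·ΔZ = −(0.855563)(-0.308697)(5.0) − (0.855563)(-0.951161)(136.1) + (0.517699)(-148.9) = 34.99 m.
Horizontal magnitude = √(ΔE² + ΔN²) = √((-37.26)² + 34.99²) = 51.11 m.

51.1 m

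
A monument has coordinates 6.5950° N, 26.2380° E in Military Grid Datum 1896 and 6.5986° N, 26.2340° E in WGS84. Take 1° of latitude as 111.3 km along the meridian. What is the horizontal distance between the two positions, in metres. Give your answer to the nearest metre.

Δφ = 6.5986° − 6.5950° = +0.0036°; Δλ = 26.2340° − 26.2380° = -0.0040°.
ΔN = Δφ × 111300 = 400.7 m; ΔE = Δλ × 111300 × cos(6.5950°) = -0.0040 × 111300 × 0.993383 = -442.3 m.
Distance = √(ΔE² + ΔN²) = √((-442.3)² + 400.7²) = 596.8 m.

597 m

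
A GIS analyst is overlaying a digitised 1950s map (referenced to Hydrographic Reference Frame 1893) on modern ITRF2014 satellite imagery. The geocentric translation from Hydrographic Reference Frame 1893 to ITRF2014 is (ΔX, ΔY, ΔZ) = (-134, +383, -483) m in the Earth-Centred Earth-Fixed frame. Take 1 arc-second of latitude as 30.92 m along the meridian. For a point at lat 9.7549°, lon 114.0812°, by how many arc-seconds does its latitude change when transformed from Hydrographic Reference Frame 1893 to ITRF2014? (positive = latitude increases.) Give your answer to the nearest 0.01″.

sin φ = 0.169434, cos φ = 0.985542, sin λ = 0.912968, cos λ = -0.408031.
North component: ΔN = −sin φ cos λ·ΔX − sin φ sin λ·ΔY + cos φ·ΔZ = −(0.169434)(-0.408031)(-134) − (0.169434)(0.912968)(383) + (0.985542)(-483) = -544.53 m.
1° of latitude spans 3600 × 30.92 = 111312 m, so Δφ = -544.53 / 111312 × 3600 = -17.611″.

Δφ = -17.61″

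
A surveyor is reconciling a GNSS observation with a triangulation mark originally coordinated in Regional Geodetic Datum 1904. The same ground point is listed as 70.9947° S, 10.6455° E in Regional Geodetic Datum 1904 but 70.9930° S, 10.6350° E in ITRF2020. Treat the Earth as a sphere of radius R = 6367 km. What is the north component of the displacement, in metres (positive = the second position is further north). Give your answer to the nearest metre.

Δφ = -70.9930° − -70.9947° = +0.0017°; Δλ = 10.6350° − 10.6455° = -0.0105°.
1° along a meridian = πR/180 = 111125 m.
ΔN = Δφ × 111125 = 188.9 m; ΔE = Δλ × 111125 × cos(-70.9947°) = -0.0105 × 111125 × 0.325656 = -380.0 m.

ΔN = 189 m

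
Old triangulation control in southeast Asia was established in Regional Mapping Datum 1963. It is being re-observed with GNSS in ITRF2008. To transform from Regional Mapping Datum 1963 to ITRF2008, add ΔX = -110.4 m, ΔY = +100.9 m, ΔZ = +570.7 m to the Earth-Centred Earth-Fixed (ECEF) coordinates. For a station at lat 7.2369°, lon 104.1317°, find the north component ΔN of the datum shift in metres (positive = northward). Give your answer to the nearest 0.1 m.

At φ = 7.2369°, λ = 104.1317°: sin φ = 0.125972, cos φ = 0.992034, sin λ = 0.969737, cos λ = -0.244152.
ΔN = −sin φ cos λ·ΔX − sin φ sin λ·ΔY + cos φ·ΔZ = −(0.125972)(-0.244152)(-110.4) − (0.125972)(0.969737)(100.9) + (0.992034)(570.7) = 550.43 m.

ΔN = 550.4 m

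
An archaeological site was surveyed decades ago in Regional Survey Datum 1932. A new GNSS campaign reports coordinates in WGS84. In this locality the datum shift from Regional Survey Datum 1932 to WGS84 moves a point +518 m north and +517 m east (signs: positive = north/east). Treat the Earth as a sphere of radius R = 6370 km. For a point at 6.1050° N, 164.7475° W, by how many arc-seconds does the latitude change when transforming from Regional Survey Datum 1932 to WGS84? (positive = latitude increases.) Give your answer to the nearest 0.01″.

On a sphere of radius R, 1 rad of latitude = R, so Δφ = ΔN / R = 518.0 / 6370000 = 8.1319e-05 rad = 16.773″.

Δφ = 16.77″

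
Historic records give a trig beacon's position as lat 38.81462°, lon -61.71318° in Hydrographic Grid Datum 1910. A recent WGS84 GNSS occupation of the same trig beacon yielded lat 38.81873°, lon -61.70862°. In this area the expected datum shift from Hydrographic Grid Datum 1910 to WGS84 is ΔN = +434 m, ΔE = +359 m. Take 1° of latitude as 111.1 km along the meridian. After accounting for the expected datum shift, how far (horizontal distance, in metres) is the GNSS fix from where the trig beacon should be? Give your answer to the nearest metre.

42 m

Observed coordinate differences: Δφ = +0.00411°, Δλ = +0.00456°.
Converting to metres (1° lat = 111100 m, cos φ = 0.779178): observed ΔN = 456.6 m, observed ΔE = 394.7 m.
Subtracting the expected shift leaves a residual of 456.6 − (434) = 22.6 m north and 394.7 − (359) = 35.7 m east.
Residual distance = √(22.6² + 35.7²) = 42.3 m.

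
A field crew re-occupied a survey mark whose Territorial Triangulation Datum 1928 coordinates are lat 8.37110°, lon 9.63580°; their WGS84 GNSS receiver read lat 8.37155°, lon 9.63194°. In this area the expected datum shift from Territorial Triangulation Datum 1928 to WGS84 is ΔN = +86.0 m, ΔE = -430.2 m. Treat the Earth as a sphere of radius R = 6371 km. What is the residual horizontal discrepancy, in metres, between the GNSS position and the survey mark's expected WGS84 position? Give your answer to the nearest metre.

Observed coordinate differences: Δφ = +0.00045°, Δλ = -0.00386°.
Converting to metres (1° lat = 111195 m, cos φ = 0.989346): observed ΔN = 50.0 m, observed ΔE = -424.6 m.
Subtracting the expected shift leaves a residual of 50.0 − (86.0) = -36.0 m north and -424.6 − (-430.2) = 5.6 m east.
Residual distance = √((-36.0)² + 5.6²) = 36.4 m.

36 m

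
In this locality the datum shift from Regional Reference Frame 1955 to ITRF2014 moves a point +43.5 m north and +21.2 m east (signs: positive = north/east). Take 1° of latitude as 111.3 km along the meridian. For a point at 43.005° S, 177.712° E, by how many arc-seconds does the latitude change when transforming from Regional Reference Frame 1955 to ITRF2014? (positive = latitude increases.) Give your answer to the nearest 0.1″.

Δφ = 1.4″

1° of latitude = 111.3 km, so Δφ = 43.5 / 111300 = 0.0003908° = 1.407″.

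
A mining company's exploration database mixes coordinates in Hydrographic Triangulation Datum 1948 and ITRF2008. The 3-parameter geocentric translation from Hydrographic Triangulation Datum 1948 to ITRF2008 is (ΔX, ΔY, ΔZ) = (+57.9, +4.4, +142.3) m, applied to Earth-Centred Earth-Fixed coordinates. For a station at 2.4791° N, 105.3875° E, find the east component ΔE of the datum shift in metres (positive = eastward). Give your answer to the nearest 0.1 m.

At φ = 2.4791°, λ = 105.3875°: sin φ = 0.043255, cos φ = 0.999064, sin λ = 0.964153, cos λ = -0.265346.
ΔE = −sin λ·ΔX + cos λ·ΔY = −(0.964153)·(57.9) + (-0.265346)·(4.4) = -56.99 m.

ΔE = -57.0 m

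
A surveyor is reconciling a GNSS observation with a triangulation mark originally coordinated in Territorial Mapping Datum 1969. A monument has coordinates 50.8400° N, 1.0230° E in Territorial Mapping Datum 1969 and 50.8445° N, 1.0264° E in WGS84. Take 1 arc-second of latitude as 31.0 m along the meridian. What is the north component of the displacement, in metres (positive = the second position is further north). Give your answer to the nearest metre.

ΔN = 502 m

Δφ = 50.8445° − 50.8400° = +0.0045°; Δλ = 1.0264° − 1.0230° = +0.0034°.
1° of latitude = 3600 × 31.00 = 111600 m.
ΔN = Δφ × 111600 = 502.2 m; ΔE = Δλ × 111600 × cos(50.8400°) = +0.0034 × 111600 × 0.631488 = 239.6 m.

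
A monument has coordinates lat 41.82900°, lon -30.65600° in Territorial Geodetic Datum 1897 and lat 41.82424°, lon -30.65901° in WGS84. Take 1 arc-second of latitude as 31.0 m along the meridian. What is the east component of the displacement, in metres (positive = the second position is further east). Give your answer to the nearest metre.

Δφ = 41.82424° − 41.82900° = -0.00476°; Δλ = -30.65901° − -30.65600° = -0.00301°.
1° of latitude = 3600 × 31.00 = 111600 m.
ΔN = Δφ × 111600 = -531.2 m; ΔE = Δλ × 111600 × cos(41.82900°) = -0.00301 × 111600 × 0.745139 = -250.3 m.

ΔE = -250 m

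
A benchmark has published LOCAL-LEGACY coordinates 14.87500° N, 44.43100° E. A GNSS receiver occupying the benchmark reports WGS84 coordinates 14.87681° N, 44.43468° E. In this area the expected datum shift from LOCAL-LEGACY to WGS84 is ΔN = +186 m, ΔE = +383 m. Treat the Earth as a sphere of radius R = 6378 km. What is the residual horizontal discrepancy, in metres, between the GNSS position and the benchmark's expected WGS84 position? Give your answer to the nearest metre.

20 m

Observed coordinate differences: Δφ = +0.00181°, Δλ = +0.00368°.
Converting to metres (1° lat = 111317 m, cos φ = 0.966488): observed ΔN = 201.5 m, observed ΔE = 395.9 m.
Subtracting the expected shift leaves a residual of 201.5 − (186) = 15.5 m north and 395.9 − (383) = 12.9 m east.
Residual distance = √(15.5² + 12.9²) = 20.2 m.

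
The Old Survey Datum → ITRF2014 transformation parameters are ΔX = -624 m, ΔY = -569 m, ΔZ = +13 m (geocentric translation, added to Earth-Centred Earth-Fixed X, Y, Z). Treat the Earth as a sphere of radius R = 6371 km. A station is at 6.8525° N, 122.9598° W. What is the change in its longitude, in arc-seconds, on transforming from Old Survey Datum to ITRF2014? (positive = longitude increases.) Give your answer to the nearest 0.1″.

Δλ = -7.0″

sin φ = 0.119314, cos φ = 0.992857, sin λ = -0.839052, cos λ = -0.544050.
East component: ΔE = −sin λ·ΔX + cos λ·ΔY = −(-0.839052)(-624) + (-0.544050)(-569) = -214.00 m.
1° of latitude spans πR/180 = 111195 m; at latitude φ, 1° of longitude spans that × cos φ = 110400.6 m, so Δλ = -214.00 / 110400.6 × 3600 = -6.978″.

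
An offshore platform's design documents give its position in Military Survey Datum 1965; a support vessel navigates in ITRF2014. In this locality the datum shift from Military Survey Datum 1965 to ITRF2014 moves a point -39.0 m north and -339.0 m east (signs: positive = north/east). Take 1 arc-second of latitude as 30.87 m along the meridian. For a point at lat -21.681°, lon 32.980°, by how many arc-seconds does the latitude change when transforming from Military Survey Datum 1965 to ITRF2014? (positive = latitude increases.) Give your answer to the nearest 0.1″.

1″ of latitude = 30.87 m, so Δφ = -39.0 / 30.87 = -1.263″.

Δφ = -1.3″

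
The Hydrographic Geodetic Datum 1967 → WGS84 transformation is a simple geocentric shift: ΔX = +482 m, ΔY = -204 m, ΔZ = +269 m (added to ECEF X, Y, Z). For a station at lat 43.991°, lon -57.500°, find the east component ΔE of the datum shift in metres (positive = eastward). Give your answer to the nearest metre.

At φ = 43.991°, λ = -57.500°: sin φ = 0.694545, cos φ = 0.719449, sin λ = -0.843391, cos λ = 0.537300.
ΔE = −sin λ·ΔX + cos λ·ΔY = −(-0.843391)·(482) + (0.537300)·(-204) = 296.91 m.

ΔE = 297 m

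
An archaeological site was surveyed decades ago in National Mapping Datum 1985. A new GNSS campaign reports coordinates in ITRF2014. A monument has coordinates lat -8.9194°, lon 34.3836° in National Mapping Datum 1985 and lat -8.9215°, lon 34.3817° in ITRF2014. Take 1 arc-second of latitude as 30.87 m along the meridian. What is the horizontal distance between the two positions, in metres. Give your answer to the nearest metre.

Δφ = -8.9215° − -8.9194° = -0.0021°; Δλ = 34.3817° − 34.3836° = -0.0019°.
1° of latitude = 3600 × 30.87 = 111132 m.
ΔN = Δφ × 111132 = -233.4 m; ΔE = Δλ × 111132 × cos(-8.9194°) = -0.0019 × 111132 × 0.987907 = -208.6 m.
Distance = √(ΔE² + ΔN²) = √((-208.6)² + (-233.4)²) = 313.0 m.

313 m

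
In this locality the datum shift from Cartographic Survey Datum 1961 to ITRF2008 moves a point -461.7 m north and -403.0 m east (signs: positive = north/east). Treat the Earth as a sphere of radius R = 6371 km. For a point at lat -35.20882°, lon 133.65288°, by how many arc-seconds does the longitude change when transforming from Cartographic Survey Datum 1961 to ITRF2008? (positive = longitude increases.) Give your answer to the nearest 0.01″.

At latitude -35.20882°, cos φ = 0.817056.
One radian of longitude at latitude φ spans R cos φ, so Δλ = ΔE / (R cos φ) = -403.0 / (6371000 × 0.817056) = -7.7419e-05 rad = -15.969″.

Δλ = -15.97″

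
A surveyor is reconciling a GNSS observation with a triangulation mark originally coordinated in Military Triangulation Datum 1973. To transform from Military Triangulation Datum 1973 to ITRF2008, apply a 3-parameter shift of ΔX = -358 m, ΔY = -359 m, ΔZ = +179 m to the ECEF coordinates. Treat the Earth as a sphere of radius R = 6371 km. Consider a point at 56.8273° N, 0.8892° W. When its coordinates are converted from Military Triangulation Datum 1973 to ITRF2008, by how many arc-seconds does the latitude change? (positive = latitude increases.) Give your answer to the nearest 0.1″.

sin φ = 0.837025, cos φ = 0.547164, sin λ = -0.015519, cos λ = 0.999880.
North component: ΔN = −sin φ cos λ·ΔX − sin φ sin λ·ΔY + cos φ·ΔZ = −(0.837025)(0.999880)(-358) − (0.837025)(-0.015519)(-359) + (0.547164)(179) = 392.90 m.
1° of latitude spans πR/180 = 111195 m, so Δφ = 392.90 / 111195 × 3600 = 12.720″.

Δφ = 12.7″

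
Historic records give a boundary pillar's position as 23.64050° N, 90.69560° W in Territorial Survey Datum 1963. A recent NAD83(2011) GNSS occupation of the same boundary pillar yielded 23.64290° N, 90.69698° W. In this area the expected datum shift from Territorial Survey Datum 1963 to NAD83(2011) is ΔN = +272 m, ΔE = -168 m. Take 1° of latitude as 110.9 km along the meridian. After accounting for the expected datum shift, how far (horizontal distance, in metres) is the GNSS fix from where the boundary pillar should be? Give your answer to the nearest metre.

Observed coordinate differences: Δφ = +0.00240°, Δλ = -0.00138°.
Converting to metres (1° lat = 110900 m, cos φ = 0.916080): observed ΔN = 266.2 m, observed ΔE = -140.2 m.
Subtracting the expected shift leaves a residual of 266.2 − (272) = -5.8 m north and -140.2 − (-168) = 27.8 m east.
Residual distance = √((-5.8)² + 27.8²) = 28.4 m.

28 m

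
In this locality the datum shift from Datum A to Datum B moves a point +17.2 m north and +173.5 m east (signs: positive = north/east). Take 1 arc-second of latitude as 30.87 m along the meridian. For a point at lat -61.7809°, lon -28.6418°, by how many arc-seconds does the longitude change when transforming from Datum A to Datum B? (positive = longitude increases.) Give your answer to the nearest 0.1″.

Δλ = 11.9″

At latitude -61.7809°, cos φ = 0.472845.
1″ of longitude at this latitude = 30.87 × cos φ = 14.5967 m, so Δλ = 173.5 / 14.5967 = 11.886″.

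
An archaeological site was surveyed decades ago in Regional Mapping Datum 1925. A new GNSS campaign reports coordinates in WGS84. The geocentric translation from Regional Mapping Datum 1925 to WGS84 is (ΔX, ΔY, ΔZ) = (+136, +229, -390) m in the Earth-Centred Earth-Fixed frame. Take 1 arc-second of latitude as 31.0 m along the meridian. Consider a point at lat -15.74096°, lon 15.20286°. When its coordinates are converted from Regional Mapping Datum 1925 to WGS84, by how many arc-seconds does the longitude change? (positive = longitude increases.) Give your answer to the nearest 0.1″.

Δλ = 6.2″

sin φ = -0.271289, cos φ = 0.962498, sin λ = 0.262237, cos λ = 0.965003.
East component: ΔE = −sin λ·ΔX + cos λ·ΔY = −(0.262237)(136) + (0.965003)(229) = 185.32 m.
1° of latitude spans 3600 × 31.00 = 111600 m; at latitude φ, 1° of longitude spans that × cos φ = 107414.8 m, so Δλ = 185.32 / 107414.8 × 3600 = 6.211″.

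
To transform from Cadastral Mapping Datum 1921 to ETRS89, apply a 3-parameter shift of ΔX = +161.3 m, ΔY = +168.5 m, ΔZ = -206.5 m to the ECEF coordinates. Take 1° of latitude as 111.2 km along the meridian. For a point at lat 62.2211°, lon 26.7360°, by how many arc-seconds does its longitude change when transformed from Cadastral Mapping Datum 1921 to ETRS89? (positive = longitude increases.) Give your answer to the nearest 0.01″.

sin φ = 0.884753, cos φ = 0.466061, sin λ = 0.449880, cos λ = 0.893089.
East component: ΔE = −sin λ·ΔX + cos λ·ΔY = −(0.449880)(161.3) + (0.893089)(168.5) = 77.92 m.
1° of latitude spans 111200 m; at latitude φ, 1° of longitude spans that × cos φ = 51826.0 m, so Δλ = 77.92 / 51826.0 × 3600 = 5.413″.

Δλ = 5.41″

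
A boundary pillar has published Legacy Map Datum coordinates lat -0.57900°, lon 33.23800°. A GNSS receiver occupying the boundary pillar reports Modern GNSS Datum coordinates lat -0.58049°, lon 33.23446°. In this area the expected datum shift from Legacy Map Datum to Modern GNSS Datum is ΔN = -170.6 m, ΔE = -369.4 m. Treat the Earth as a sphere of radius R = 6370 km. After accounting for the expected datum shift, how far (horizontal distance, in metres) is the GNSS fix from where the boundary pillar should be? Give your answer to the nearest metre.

Observed coordinate differences: Δφ = -0.00149°, Δλ = -0.00354°.
Converting to metres (1° lat = 111177 m, cos φ = 0.999949): observed ΔN = -165.7 m, observed ΔE = -393.5 m.
Subtracting the expected shift leaves a residual of -165.7 − (-170.6) = 4.9 m north and -393.5 − (-369.4) = -24.1 m east.
Residual distance = √(4.9² + (-24.1)²) = 24.6 m.

25 m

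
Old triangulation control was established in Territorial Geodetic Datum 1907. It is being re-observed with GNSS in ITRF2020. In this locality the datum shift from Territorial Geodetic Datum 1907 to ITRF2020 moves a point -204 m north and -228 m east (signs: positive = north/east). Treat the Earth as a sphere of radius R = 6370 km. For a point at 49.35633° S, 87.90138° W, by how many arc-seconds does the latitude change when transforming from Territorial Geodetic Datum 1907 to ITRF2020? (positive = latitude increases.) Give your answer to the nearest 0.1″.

Δφ = -6.6″

On a sphere of radius R, 1 rad of latitude = R, so Δφ = ΔN / R = -204.0 / 6370000 = -3.2025e-05 rad = -6.606″.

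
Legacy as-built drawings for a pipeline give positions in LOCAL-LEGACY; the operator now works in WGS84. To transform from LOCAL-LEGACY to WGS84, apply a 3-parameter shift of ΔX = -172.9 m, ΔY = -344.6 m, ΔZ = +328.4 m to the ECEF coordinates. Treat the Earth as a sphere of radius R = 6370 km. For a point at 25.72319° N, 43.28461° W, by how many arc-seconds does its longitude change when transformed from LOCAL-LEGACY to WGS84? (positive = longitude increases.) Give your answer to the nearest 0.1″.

sin φ = 0.434024, cos φ = 0.900901, sin λ = -0.685623, cos λ = 0.727957.
East component: ΔE = −sin λ·ΔX + cos λ·ΔY = −(-0.685623)(-172.9) + (0.727957)(-344.6) = -369.40 m.
1° of latitude spans πR/180 = 111177 m; at latitude φ, 1° of longitude spans that × cos φ = 100159.9 m, so Δλ = -369.40 / 100159.9 × 3600 = -13.277″.

Δλ = -13.3″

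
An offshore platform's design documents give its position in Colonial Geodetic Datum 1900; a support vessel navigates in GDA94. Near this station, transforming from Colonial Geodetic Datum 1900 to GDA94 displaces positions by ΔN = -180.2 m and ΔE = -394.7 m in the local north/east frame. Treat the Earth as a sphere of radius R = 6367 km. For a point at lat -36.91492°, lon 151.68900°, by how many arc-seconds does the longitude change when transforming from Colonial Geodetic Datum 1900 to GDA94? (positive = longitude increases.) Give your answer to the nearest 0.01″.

Δλ = -15.99″

At latitude -36.91492°, cos φ = 0.799528.
One radian of longitude at latitude φ spans R cos φ, so Δλ = ΔE / (R cos φ) = -394.7 / (6367000 × 0.799528) = -7.7535e-05 rad = -15.993″.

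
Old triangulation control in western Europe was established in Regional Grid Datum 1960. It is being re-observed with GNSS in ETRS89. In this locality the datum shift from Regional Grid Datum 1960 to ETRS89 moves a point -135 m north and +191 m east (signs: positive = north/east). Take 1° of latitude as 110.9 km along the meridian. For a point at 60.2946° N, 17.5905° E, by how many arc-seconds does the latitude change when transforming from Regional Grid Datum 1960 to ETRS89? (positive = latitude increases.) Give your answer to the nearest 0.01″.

Δφ = -4.38″

1° of latitude = 110.9 km, so Δφ = -135.0 / 110900 = -0.0012173° = -4.382″.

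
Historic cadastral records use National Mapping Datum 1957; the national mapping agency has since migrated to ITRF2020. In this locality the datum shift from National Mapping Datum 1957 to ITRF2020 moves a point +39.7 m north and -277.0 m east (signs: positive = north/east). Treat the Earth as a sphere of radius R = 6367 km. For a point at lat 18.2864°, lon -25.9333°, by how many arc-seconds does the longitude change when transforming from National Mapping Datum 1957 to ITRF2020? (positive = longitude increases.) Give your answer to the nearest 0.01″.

At latitude 18.2864°, cos φ = 0.949500.
One radian of longitude at latitude φ spans R cos φ, so Δλ = ΔE / (R cos φ) = -277.0 / (6367000 × 0.949500) = -4.5819e-05 rad = -9.451″.

Δλ = -9.45″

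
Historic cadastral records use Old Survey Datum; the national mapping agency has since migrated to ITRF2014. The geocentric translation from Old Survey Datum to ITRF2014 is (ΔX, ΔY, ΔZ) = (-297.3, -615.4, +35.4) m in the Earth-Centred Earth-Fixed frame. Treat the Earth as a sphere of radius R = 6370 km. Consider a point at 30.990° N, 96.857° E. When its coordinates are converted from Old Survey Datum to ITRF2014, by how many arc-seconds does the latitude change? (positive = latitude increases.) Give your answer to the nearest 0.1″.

Δφ = 10.6″

sin φ = 0.514888, cos φ = 0.857257, sin λ = 0.992847, cos λ = -0.119392.
North component: ΔN = −sin φ cos λ·ΔX − sin φ sin λ·ΔY + cos φ·ΔZ = −(0.514888)(-0.119392)(-297.3) − (0.514888)(0.992847)(-615.4) + (0.857257)(35.4) = 326.67 m.
1° of latitude spans πR/180 = 111177 m, so Δφ = 326.67 / 111177 × 3600 = 10.578″.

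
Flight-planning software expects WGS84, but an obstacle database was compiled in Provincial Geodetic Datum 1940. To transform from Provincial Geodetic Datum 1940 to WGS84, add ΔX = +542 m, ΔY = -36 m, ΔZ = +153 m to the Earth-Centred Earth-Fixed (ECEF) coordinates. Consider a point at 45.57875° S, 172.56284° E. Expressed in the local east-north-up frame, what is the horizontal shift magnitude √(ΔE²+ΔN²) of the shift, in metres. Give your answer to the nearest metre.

At φ = -45.57875°, λ = 172.56284°: sin φ = -0.714213, cos φ = 0.699928, sin λ = 0.129439, cos λ = -0.991587.
ΔE = −sin λ·ΔX + cos λ·ΔY = −(0.129439)·(542) + (-0.991587)·(-36) = -34.46 m.
ΔN = −sin φ cos λ·ΔX − sin φ sin λ·ΔY + cos φ·ΔZ = −(-0.714213)(-0.991587)(542) − (-0.714213)(0.129439)(-36) + (0.699928)(153) = -280.09 m.
Horizontal magnitude = √(ΔE² + ΔN²) = √((-34.46)² + (-280.09)²) = 282.20 m.

282 m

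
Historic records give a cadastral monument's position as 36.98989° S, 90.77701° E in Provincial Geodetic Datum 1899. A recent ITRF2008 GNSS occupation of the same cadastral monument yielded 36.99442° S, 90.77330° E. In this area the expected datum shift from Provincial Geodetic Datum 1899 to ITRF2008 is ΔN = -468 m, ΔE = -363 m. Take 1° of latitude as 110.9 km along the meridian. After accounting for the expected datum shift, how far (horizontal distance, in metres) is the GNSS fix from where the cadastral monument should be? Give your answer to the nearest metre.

Observed coordinate differences: Δφ = -0.00453°, Δλ = -0.00371°.
Converting to metres (1° lat = 110900 m, cos φ = 0.798742): observed ΔN = -502.4 m, observed ΔE = -328.6 m.
Subtracting the expected shift leaves a residual of -502.4 − (-468) = -34.4 m north and -328.6 − (-363) = 34.4 m east.
Residual distance = √((-34.4)² + 34.4²) = 48.6 m.

49 m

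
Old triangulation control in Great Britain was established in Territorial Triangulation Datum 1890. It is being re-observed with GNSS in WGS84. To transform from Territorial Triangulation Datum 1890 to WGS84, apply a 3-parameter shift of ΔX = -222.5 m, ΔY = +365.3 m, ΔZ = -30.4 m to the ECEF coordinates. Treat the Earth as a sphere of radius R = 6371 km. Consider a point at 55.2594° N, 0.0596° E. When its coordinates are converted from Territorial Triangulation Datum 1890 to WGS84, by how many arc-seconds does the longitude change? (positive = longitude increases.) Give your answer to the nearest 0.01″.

Δλ = 20.77″

sin φ = 0.821740, cos φ = 0.569862, sin λ = 0.001040, cos λ = 0.999999.
East component: ΔE = −sin λ·ΔX + cos λ·ΔY = −(0.001040)(-222.5) + (0.999999)(365.3) = 365.53 m.
1° of latitude spans πR/180 = 111195 m; at latitude φ, 1° of longitude spans that × cos φ = 63365.8 m, so Δλ = 365.53 / 63365.8 × 3600 = 20.767″.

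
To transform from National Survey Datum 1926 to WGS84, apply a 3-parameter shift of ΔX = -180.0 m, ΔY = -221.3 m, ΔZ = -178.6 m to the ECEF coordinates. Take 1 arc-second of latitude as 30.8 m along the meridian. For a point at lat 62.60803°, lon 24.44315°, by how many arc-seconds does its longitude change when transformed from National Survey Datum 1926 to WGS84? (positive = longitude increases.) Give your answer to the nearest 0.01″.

Δλ = -8.96″

sin φ = 0.887880, cos φ = 0.460075, sin λ = 0.413790, cos λ = 0.910372.
East component: ΔE = −sin λ·ΔX + cos λ·ΔY = −(0.413790)(-180.0) + (0.910372)(-221.3) = -126.98 m.
1° of latitude spans 3600 × 30.80 = 110880 m; at latitude φ, 1° of longitude spans that × cos φ = 51013.2 m, so Δλ = -126.98 / 51013.2 × 3600 = -8.961″.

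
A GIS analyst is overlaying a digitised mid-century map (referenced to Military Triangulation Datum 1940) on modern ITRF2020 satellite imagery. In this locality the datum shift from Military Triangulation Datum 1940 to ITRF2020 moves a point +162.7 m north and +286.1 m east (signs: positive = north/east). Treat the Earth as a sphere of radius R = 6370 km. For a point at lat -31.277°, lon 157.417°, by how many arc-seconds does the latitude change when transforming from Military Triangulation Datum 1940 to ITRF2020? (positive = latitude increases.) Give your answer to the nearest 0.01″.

Δφ = 5.27″

On a sphere of radius R, 1 rad of latitude = R, so Δφ = ΔN / R = 162.7 / 6370000 = 2.5542e-05 rad = 5.268″.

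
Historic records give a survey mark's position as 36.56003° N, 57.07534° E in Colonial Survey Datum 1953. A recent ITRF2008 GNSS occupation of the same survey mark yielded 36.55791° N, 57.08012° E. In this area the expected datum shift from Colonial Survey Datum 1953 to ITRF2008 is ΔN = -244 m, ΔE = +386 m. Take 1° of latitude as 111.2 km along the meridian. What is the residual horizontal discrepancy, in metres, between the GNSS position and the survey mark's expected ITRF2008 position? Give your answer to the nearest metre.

Observed coordinate differences: Δφ = -0.00212°, Δλ = +0.00478°.
Converting to metres (1° lat = 111200 m, cos φ = 0.803233): observed ΔN = -235.7 m, observed ΔE = 426.9 m.
Subtracting the expected shift leaves a residual of -235.7 − (-244) = 8.3 m north and 426.9 − (386) = 40.9 m east.
Residual distance = √(8.3² + 40.9²) = 41.8 m.

42 m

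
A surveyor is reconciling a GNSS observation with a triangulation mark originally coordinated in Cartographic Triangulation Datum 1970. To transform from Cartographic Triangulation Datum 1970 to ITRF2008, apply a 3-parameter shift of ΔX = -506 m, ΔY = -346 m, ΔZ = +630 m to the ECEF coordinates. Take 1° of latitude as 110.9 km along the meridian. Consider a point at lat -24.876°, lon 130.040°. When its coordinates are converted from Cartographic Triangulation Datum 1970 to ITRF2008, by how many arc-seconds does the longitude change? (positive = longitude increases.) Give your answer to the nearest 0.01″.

sin φ = -0.420656, cos φ = 0.907220, sin λ = 0.765596, cos λ = -0.643322.
East component: ΔE = −sin λ·ΔX + cos λ·ΔY = −(0.765596)(-506) + (-0.643322)(-346) = 609.98 m.
1° of latitude spans 110900 m; at latitude φ, 1° of longitude spans that × cos φ = 100610.7 m, so Δλ = 609.98 / 100610.7 × 3600 = 21.826″.

Δλ = 21.83″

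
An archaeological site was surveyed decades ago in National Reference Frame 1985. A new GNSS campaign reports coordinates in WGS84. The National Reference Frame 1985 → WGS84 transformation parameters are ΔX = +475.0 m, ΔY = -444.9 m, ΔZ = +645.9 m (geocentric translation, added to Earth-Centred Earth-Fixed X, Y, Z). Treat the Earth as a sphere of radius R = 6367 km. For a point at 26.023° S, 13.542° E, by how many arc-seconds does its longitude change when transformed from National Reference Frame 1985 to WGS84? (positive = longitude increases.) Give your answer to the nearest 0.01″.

Δλ = -19.60″

sin φ = -0.438732, cos φ = 0.898618, sin λ = 0.234158, cos λ = 0.972199.
East component: ΔE = −sin λ·ΔX + cos λ·ΔY = −(0.234158)(475.0) + (0.972199)(-444.9) = -543.76 m.
1° of latitude spans πR/180 = 111125 m; at latitude φ, 1° of longitude spans that × cos φ = 99859.0 m, so Δλ = -543.76 / 99859.0 × 3600 = -19.603″.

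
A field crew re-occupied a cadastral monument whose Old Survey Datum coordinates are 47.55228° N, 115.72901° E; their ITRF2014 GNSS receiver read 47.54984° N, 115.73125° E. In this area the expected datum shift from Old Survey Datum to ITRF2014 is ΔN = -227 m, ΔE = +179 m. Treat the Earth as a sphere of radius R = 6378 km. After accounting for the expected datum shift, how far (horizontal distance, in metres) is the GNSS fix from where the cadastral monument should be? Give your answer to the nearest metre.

46 m

Observed coordinate differences: Δφ = -0.00244°, Δλ = +0.00224°.
Converting to metres (1° lat = 111317 m, cos φ = 0.674917): observed ΔN = -271.6 m, observed ΔE = 168.3 m.
Subtracting the expected shift leaves a residual of -271.6 − (-227) = -44.6 m north and 168.3 − (179) = -10.7 m east.
Residual distance = √((-44.6)² + (-10.7)²) = 45.9 m.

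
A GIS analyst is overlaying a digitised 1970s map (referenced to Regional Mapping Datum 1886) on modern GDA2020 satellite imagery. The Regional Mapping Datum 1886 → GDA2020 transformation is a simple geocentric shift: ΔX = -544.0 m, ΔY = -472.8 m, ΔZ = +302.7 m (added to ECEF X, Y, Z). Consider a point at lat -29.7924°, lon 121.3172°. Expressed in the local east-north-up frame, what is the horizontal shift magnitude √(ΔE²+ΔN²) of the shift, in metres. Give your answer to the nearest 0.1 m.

At φ = -29.7924°, λ = 121.3172°: sin φ = -0.496859, cos φ = 0.867831, sin λ = 0.854303, cos λ = -0.519776.
ΔE = −sin λ·ΔX + cos λ·ΔY = −(0.854303)·(-544.0) + (-0.519776)·(-472.8) = 710.49 m.
ΔN = −sin φ cos λ·ΔX − sin φ sin λ·ΔY + cos φ·ΔZ = −(-0.496859)(-0.519776)(-544.0) − (-0.496859)(0.854303)(-472.8) + (0.867831)(302.7) = 202.49 m.
Horizontal magnitude = √(ΔE² + ΔN²) = √(710.49² + 202.49²) = 738.78 m.

738.8 m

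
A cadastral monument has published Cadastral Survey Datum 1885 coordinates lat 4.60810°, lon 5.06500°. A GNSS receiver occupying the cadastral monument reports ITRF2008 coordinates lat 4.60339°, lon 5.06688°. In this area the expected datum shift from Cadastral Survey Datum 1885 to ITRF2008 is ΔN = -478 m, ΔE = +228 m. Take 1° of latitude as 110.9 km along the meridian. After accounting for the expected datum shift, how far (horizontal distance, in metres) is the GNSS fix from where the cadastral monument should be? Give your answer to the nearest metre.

Observed coordinate differences: Δφ = -0.00471°, Δλ = +0.00188°.
Converting to metres (1° lat = 110900 m, cos φ = 0.996768): observed ΔN = -522.3 m, observed ΔE = 207.8 m.
Subtracting the expected shift leaves a residual of -522.3 − (-478) = -44.3 m north and 207.8 − (228) = -20.2 m east.
Residual distance = √((-44.3)² + (-20.2)²) = 48.7 m.

49 m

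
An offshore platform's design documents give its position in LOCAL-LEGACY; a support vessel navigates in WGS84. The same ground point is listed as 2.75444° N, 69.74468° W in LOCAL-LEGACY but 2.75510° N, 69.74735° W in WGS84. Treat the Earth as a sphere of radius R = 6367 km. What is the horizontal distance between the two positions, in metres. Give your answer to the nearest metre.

305 m

Δφ = 2.75510° − 2.75444° = +0.00066°; Δλ = -69.74735° − -69.74468° = -0.00267°.
1° along a meridian = πR/180 = 111125 m.
ΔN = Δφ × 111125 = 73.3 m; ΔE = Δλ × 111125 × cos(2.75444°) = -0.00267 × 111125 × 0.998845 = -296.4 m.
Distance = √(ΔE² + ΔN²) = √((-296.4)² + 73.3²) = 305.3 m.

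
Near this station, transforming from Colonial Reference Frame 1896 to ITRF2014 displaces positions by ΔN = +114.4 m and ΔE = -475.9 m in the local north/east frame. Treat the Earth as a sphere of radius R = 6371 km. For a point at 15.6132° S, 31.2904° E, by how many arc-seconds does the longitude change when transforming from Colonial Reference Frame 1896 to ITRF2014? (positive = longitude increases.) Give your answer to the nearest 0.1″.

At latitude -15.6132°, cos φ = 0.963101.
One radian of longitude at latitude φ spans R cos φ, so Δλ = ΔE / (R cos φ) = -475.9 / (6371000 × 0.963101) = -7.7560e-05 rad = -15.998″.

Δλ = -16.0″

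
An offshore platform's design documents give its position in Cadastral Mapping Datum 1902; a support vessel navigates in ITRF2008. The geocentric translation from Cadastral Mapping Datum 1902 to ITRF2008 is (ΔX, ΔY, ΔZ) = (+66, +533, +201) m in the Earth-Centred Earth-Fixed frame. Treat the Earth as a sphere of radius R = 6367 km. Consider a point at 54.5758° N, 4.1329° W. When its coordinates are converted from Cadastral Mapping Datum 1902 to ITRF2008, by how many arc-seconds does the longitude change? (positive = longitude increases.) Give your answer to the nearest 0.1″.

Δλ = 30.0″

sin φ = 0.814883, cos φ = 0.579625, sin λ = -0.072070, cos λ = 0.997400.
East component: ΔE = −sin λ·ΔX + cos λ·ΔY = −(-0.072070)(66) + (0.997400)(533) = 536.37 m.
1° of latitude spans πR/180 = 111125 m; at latitude φ, 1° of longitude spans that × cos φ = 64410.9 m, so Δλ = 536.37 / 64410.9 × 3600 = 29.978″.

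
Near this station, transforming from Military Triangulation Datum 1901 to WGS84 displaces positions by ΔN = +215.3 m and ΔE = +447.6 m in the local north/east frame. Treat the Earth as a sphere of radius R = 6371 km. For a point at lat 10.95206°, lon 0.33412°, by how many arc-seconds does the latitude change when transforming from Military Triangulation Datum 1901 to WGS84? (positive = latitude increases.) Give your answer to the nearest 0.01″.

On a sphere of radius R, 1 rad of latitude = R, so Δφ = ΔN / R = 215.3 / 6371000 = 3.3794e-05 rad = 6.970″.

Δφ = 6.97″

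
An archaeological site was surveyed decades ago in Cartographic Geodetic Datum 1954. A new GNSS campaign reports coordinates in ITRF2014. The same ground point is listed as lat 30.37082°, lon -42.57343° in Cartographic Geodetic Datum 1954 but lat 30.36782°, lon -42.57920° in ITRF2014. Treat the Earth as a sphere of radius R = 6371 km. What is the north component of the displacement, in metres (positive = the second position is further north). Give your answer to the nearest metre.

Δφ = 30.36782° − 30.37082° = -0.00300°; Δλ = -42.57920° − -42.57343° = -0.00577°.
1° along a meridian = πR/180 = 111195 m.
ΔN = Δφ × 111195 = -333.6 m; ΔE = Δλ × 111195 × cos(30.37082°) = -0.00577 × 111195 × 0.862771 = -553.5 m.

ΔN = -334 m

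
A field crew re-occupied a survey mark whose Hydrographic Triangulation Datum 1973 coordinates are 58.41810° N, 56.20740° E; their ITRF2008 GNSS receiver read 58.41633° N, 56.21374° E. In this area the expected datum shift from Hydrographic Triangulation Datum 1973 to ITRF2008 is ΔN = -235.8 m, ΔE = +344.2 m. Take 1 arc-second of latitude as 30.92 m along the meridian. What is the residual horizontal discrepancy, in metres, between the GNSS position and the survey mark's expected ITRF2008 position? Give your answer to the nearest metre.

46 m

Observed coordinate differences: Δφ = -0.00177°, Δλ = +0.00634°.
Converting to metres (1° lat = 111312 m, cos φ = 0.523717): observed ΔN = -197.0 m, observed ΔE = 369.6 m.
Subtracting the expected shift leaves a residual of -197.0 − (-235.8) = 38.8 m north and 369.6 − (344.2) = 25.4 m east.
Residual distance = √(38.8² + 25.4²) = 46.4 m.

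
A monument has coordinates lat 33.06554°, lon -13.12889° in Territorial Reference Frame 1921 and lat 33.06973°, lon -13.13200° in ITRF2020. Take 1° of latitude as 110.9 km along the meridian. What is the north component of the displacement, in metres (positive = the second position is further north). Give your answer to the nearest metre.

ΔN = 465 m

Δφ = 33.06973° − 33.06554° = +0.00419°; Δλ = -13.13200° − -13.12889° = -0.00311°.
ΔN = Δφ × 110900 = 464.7 m; ΔE = Δλ × 110900 × cos(33.06554°) = -0.00311 × 110900 × 0.838047 = -289.0 m.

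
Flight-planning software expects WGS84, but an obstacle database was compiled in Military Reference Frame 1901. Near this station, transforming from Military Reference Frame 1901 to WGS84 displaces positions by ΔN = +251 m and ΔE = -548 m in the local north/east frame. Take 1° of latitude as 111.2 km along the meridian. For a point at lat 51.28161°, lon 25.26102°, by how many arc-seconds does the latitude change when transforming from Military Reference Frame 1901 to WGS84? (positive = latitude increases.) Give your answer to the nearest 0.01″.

Δφ = 8.13″

1° of latitude = 111.2 km, so Δφ = 251.0 / 111200 = 0.0022572° = 8.126″.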